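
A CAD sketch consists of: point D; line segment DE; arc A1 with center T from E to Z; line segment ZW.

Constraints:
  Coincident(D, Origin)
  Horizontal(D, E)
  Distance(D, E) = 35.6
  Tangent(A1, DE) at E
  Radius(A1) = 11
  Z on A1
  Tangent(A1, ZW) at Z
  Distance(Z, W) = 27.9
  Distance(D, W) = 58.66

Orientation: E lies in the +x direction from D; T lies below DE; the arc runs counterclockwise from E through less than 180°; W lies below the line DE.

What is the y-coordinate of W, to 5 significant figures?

-40.113

Checks: |TZ| = 11.00 ✓; ∠(TZ, ZW) = 90.00° ✓; |ZW| = 27.90 ✓; |DW| = 58.66 ✓.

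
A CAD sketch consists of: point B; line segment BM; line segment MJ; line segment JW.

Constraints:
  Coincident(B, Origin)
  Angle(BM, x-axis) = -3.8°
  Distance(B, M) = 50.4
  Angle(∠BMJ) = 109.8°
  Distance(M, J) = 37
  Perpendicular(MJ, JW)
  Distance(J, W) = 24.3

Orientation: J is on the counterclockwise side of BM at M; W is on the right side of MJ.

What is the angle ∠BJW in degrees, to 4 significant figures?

131.3°

B is at the origin; BM runs at -3.8° with length 50.4, so M = 50.4·(cos -3.8°, sin -3.8°) = (50.29, -3.340). ∠BMJ = 109.8°, so MJ runs at -3.8° + (180° − 109.8°) = 66.40° from the x-axis; with |MJ| = 37.0, J = M + 37.0·(cos 66.40°, sin 66.40°) = (65.10, 30.57). MJ ⟂ JW; with |JW| = 24.3 on the right of MJ, W = J + 24.3·(0.9164, -0.4003) = (87.37, 20.84). Then cos ∠BJW = JB·JW / (|JB||JW|), giving 131.3°.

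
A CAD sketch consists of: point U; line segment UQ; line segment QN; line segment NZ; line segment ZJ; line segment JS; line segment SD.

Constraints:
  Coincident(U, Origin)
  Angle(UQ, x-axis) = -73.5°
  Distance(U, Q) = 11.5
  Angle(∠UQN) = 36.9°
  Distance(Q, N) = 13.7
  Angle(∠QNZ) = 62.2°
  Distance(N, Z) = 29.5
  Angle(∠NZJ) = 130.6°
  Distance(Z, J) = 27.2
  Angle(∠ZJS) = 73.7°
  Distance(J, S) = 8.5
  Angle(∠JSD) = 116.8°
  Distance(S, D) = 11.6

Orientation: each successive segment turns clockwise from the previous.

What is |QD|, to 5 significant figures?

24.501

U is at the origin; UQ runs at -73.5° with length 11.5, so Q = (3.2662, -11.026). ∠UQN = 36.9° gives QN at 143.40° from the x-axis; with |QN| = 13.7, N = (-7.7324, -2.8581). ∠QNZ = 62.2° gives NZ at 25.600° from the x-axis; with |NZ| = 29.5, Z = (18.872, 9.8884). ∠NZJ = 130.6° gives ZJ at -23.800° from the x-axis; with |ZJ| = 27.2, J = (43.759, -1.0880). ∠ZJS = 73.7° gives JS at -130.10° from the x-axis; with |JS| = 8.5, S = (38.283, -7.5899). ∠JSD = 116.8° gives SD at 166.70° from the x-axis; with |SD| = 11.6, D = (26.995, -4.9213). Then |QD| = |D − Q| = 24.501.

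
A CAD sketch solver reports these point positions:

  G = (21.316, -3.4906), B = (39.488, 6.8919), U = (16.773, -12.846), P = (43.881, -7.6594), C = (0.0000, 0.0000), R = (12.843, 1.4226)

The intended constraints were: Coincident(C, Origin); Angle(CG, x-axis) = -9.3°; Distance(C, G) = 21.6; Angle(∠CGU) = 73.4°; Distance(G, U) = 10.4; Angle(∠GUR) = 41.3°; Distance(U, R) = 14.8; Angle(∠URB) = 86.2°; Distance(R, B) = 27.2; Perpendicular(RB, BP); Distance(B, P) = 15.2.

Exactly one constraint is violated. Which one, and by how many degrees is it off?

Perpendicular(RB, BP) — off by 5.20°.

C = (0.00, 0.00) ✓; CG at -9.300° ✓; |CG| = 21.60 ✓; ∠CGU = 73.40° ✓; |GU| = 10.40 ✓; ∠GUR = 41.30° ✓; |UR| = 14.80 ✓; ∠URB = 86.20° ✓; |RB| = 27.20 ✓; ∠(RB, BP) = 84.80° ✗; |BP| = 15.20 ✓.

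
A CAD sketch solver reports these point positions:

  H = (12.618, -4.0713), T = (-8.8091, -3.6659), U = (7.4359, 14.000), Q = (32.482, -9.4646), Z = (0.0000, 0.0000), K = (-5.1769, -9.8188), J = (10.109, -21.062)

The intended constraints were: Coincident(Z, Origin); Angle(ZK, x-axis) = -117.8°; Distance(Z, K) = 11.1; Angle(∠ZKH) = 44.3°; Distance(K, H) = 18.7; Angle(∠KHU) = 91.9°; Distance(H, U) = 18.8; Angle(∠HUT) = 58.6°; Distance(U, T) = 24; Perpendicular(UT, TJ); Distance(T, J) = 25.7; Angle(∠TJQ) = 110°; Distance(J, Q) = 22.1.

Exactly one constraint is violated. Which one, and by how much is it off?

Distance(J, Q) = 22.1 — off by 3.10.

Z = (0.00, 0.00) ✓; ZK at -117.8° ✓; |ZK| = 11.10 ✓; ∠ZKH = 44.30° ✓; |KH| = 18.70 ✓; ∠KHU = 91.90° ✓; |HU| = 18.80 ✓; ∠HUT = 58.60° ✓; |UT| = 24.00 ✓; ∠(UT, TJ) = 90.00° ✓; |TJ| = 25.70 ✓; ∠TJQ = 110.0° ✓; |JQ| = 25.20 ✗.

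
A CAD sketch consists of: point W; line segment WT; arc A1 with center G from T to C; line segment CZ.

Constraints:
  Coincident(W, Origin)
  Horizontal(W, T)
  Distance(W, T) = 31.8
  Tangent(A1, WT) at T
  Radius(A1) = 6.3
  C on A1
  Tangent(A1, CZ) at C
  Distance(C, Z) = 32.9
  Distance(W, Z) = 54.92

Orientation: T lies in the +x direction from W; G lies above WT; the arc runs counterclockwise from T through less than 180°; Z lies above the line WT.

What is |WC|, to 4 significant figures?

38.60

W is at the origin; WT is horizontal with |WT| = 31.8 and T on the +x side, so T = (31.80, 0.000). The tangent condition forces GT to be normal to WT, so G = T + (0, 6.3) = (31.80, 6.300). Since GC ⟂ CZ (tangency), |GZ| = √(6.3² + 32.9²) = 33.50 regardless of where C sits on A1. So Z lies on both circle(W, 54.92) and circle(G, 33.50); the above-WT intersection is Z = (38.56, 39.11). C is the foot of the tangent from Z: C = (38.10, 6.212).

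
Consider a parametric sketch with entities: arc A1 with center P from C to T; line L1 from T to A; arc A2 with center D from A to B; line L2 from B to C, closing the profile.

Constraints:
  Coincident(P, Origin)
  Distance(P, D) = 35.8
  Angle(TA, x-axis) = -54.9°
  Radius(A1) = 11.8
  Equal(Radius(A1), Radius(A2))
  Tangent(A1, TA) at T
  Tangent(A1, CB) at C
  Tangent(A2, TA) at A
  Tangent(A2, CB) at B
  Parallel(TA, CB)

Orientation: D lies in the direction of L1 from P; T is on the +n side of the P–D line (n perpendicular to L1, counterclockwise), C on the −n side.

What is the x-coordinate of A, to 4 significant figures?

30.24

The slot axis is L1's direction at -54.9°, so u = (cos -54.9°, sin -54.9°) = (0.5750, -0.8181) and n = (−sin -54.9°, cos -54.9°) = (0.8181, 0.5750). P is at the origin and D lies 35.8 along u from P, so D = 35.8·u = (20.59, -29.29). Tangency of A1 to both parallel lines with radius 11.8 puts T and C at P ± 11.8·n: T = (9.654, 6.785), C = (-9.654, -6.785). Equal radii place A and B the same way about D: A = D + 11.8·n = (30.24, -22.50), B = D − 11.8·n = (10.93, -36.07). So A.x = 30.24.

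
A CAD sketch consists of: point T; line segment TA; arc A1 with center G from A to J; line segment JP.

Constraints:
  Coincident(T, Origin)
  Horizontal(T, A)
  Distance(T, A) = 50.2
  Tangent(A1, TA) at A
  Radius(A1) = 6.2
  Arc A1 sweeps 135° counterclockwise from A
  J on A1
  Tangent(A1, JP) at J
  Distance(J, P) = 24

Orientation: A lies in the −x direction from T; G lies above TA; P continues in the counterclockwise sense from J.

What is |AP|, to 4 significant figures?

30.29

T is at the origin; T and A share the same y with |TA| = 50.2 and A on the −x side, so A = (-50.20, 0.000). The tangent condition forces GA to be normal to TA, so G = A + (0, 6.2) = (-50.20, 6.200). On A1, A sits at bearing -90° from G; a 135° counterclockwise sweep puts J at bearing 45°, so J = G + 6.2·(cos 45°, sin 45°) = (-45.82, 10.58). Since A1 is tangent to JP there, GJ ⟂ JP, so JP runs along (−sin 45°, cos 45°); with |JP| = 24.0, P = (-62.79, 27.55). Then |AP| = |P − A| = 30.29.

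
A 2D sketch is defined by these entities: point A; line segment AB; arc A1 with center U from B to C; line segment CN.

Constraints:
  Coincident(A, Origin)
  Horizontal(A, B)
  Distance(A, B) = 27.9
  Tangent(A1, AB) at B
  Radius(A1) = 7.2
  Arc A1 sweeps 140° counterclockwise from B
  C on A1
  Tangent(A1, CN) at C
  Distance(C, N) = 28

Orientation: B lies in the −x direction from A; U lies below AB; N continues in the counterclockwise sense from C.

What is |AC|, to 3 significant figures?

34.9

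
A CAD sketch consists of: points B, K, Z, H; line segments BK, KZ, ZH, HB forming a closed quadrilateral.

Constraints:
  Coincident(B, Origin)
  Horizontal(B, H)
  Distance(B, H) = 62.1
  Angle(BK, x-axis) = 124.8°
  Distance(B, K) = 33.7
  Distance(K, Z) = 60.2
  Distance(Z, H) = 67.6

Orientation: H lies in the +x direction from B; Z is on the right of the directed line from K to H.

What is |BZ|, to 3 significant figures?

29.0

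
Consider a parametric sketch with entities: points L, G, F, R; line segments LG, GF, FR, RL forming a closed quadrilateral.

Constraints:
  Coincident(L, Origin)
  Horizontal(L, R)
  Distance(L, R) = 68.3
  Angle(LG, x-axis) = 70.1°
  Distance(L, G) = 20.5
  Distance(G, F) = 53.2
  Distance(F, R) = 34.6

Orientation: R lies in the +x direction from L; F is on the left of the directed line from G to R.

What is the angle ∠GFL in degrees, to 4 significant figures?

14.49°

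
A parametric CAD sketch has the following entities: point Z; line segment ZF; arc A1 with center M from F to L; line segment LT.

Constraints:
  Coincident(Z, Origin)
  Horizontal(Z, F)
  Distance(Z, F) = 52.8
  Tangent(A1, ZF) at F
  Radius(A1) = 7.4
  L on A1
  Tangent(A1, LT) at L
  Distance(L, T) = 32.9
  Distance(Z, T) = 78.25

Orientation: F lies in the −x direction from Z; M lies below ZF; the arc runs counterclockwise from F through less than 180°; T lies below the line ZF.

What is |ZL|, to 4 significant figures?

60.16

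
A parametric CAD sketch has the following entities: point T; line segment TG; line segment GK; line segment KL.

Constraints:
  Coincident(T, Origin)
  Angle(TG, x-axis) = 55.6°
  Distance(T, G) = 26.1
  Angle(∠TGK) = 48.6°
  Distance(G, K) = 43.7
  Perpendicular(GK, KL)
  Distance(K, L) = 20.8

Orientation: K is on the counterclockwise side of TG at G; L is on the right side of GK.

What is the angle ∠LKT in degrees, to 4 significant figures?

126.5°

T is at the origin; TG runs at 55.6° with length 26.1, so G = 26.1·(cos 55.6°, sin 55.6°) = (14.75, 21.54). ∠TGK = 48.6°, so GK runs at 55.6° + (180° − 48.6°) = 187.0° from the x-axis; with |GK| = 43.7, K = G + 43.7·(cos 187.0°, sin 187.0°) = (-28.63, 16.21). GK ⟂ KL; with |KL| = 20.8 on the right of GK, L = K + 20.8·(-0.1219, 0.9925) = (-31.16, 36.85). Then cos ∠LKT = KL·KT / (|KL||KT|), giving 126.5°.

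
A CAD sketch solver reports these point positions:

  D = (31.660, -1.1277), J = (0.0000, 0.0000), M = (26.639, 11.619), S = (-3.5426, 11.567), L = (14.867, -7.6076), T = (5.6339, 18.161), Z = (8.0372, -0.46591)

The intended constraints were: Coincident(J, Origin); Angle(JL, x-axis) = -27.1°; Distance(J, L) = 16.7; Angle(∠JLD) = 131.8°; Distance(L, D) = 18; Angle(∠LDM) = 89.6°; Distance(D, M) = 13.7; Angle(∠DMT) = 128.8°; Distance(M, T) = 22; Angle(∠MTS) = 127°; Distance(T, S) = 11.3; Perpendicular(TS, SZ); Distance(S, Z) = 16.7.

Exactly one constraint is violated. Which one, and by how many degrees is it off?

Perpendicular(TS, SZ) — off by 8.20°.

J = (0.00, 0.00) ✓; JL at -27.10° ✓; |JL| = 16.70 ✓; ∠JLD = 131.8° ✓; |LD| = 18.00 ✓; ∠LDM = 89.60° ✓; |DM| = 13.70 ✓; ∠DMT = 128.8° ✓; |MT| = 22.00 ✓; ∠MTS = 127.0° ✓; |TS| = 11.30 ✓; ∠(TS, SZ) = 98.20° ✗; |SZ| = 16.70 ✓.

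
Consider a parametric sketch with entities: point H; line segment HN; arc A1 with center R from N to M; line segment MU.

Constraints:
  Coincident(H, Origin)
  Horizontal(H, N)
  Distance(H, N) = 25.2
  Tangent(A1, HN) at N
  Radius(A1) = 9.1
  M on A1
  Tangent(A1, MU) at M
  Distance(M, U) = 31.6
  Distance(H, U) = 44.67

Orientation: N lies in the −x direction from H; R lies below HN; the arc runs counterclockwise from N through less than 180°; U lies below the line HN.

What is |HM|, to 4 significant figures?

35.80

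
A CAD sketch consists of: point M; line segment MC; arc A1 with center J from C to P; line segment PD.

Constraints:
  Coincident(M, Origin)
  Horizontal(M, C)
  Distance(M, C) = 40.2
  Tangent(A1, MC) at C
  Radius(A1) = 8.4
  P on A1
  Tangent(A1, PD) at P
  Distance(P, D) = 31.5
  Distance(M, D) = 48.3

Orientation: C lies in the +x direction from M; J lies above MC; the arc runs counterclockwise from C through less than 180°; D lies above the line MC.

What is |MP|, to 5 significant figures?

48.868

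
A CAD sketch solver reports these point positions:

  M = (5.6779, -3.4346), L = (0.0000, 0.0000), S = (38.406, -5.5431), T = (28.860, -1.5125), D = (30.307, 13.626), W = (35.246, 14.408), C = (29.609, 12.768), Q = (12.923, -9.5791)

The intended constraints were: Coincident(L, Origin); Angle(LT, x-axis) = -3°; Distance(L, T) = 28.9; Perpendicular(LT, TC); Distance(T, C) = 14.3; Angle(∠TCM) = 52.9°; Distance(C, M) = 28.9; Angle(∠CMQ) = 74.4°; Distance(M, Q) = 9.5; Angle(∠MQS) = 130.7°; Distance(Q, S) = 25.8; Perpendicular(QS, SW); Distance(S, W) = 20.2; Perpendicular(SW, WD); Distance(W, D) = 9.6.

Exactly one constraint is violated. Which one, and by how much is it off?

Distance(W, D) = 9.6 — off by 4.60.

L = (0.00, 0.00) ✓; LT at -3.000° ✓; |LT| = 28.90 ✓; ∠(LT, TC) = 90.00° ✓; |TC| = 14.30 ✓; ∠TCM = 52.90° ✓; |CM| = 28.90 ✓; ∠CMQ = 74.40° ✓; |MQ| = 9.500 ✓; ∠MQS = 130.7° ✓; |QS| = 25.80 ✓; ∠(QS, SW) = 90.00° ✓; |SW| = 20.20 ✓; ∠(SW, WD) = 90.00° ✓; |WD| = 5.001 ✗.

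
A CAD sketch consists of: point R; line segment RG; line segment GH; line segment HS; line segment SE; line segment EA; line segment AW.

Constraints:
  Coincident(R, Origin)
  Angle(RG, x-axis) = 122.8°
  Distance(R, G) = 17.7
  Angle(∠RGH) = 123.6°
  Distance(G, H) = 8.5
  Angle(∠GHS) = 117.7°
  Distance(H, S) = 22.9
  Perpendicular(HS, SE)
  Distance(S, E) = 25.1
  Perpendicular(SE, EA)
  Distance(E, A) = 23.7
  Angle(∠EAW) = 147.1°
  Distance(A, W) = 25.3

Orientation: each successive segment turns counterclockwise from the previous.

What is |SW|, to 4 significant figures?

46.36

R is at the origin; RG runs at 122.8° with length 17.7, so G = (-9.588, 14.88). ∠RGH = 123.6° gives GH at 179.2° from the x-axis; with |GH| = 8.5, H = (-18.09, 15.00). ∠GHS = 117.7° gives HS at -118.5° from the x-axis; with |HS| = 22.9, S = (-29.01, -5.128). HS is perpendicular to SE, so SE runs at -28.50°; with |SE| = 25.1, E = (-6.956, -17.10). The perpendicularity gives EA at right angles to SE, so EA runs at 61.50°; with |EA| = 23.7, A = (4.353, 3.723). ∠EAW = 147.1° gives AW at 94.40° from the x-axis; with |AW| = 25.3, W = (2.412, 28.95). Then |SW| = |W − S| = 46.36.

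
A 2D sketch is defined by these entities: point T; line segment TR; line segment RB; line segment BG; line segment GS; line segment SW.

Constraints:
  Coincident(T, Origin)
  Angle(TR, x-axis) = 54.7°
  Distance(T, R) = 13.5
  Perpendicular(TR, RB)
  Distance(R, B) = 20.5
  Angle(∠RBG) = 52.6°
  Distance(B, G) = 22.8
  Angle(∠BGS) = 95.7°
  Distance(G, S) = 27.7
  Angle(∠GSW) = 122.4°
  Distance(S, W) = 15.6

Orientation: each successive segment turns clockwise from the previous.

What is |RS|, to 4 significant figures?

17.29

T is at the origin; TR runs at 54.7° with length 13.5, so R = (7.801, 11.02). TR is perpendicular to RB, so RB runs at -35.30°; with |RB| = 20.5, B = (24.53, -0.8282). ∠RBG = 52.6° gives BG at -162.7° from the x-axis; with |BG| = 22.8, G = (2.763, -7.608). ∠BGS = 95.7° gives GS at 113.0° from the x-axis; with |GS| = 27.7, S = (-8.060, 17.89). Then |RS| = |S − R| = 17.29.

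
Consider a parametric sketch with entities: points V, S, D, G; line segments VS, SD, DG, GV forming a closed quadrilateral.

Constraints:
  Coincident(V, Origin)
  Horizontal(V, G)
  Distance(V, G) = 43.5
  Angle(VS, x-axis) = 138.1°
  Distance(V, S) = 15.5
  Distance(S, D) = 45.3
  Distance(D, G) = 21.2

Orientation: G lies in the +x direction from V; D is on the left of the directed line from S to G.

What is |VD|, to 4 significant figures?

37.83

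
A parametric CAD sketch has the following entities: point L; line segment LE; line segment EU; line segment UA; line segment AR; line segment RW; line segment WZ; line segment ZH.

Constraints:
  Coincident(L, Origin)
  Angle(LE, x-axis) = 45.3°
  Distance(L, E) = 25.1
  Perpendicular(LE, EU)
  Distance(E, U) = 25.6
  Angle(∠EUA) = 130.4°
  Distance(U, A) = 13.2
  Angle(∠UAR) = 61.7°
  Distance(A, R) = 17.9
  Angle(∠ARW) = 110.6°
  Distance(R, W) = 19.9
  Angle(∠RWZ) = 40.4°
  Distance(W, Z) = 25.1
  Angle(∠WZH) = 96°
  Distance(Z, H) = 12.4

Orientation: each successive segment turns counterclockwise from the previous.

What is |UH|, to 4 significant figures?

16.65

L is at the origin; LE runs at 45.3° with length 25.1, so E = (17.66, 17.84). LE is perpendicular to EU, so EU runs at 135.3°; with |EU| = 25.6, U = (-0.5413, 35.85). ∠EUA = 130.4° gives UA at -175.1° from the x-axis; with |UA| = 13.2, A = (-13.69, 34.72). ∠UAR = 61.7° gives AR at -56.80° from the x-axis; with |AR| = 17.9, R = (-3.892, 19.74). ∠ARW = 110.6° gives RW at 12.60° from the x-axis; with |RW| = 19.9, W = (15.53, 24.08). ∠RWZ = 40.4° gives WZ at 152.2° from the x-axis; with |WZ| = 25.1, Z = (-6.674, 35.79). ∠WZH = 96.0° gives ZH at -123.8° from the x-axis; with |ZH| = 12.4, H = (-13.57, 25.49). Then |UH| = |H − U| = 16.65.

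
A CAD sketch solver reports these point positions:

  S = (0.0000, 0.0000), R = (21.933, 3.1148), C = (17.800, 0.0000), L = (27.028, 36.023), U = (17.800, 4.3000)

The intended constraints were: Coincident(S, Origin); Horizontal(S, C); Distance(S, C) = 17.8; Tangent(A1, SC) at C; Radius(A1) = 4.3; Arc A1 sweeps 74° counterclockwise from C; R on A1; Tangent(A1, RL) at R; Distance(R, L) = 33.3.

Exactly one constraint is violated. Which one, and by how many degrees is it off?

Tangent(A1, RL) at R — off by 7.20°.

S = (0.00, 0.00) ✓; S.y = 0.00, C.y = 0.00 ✓; |SC| = 17.80 ✓; ∠(UC, CS) = 90.00° ✓; |UC| = 4.300 ✓; bearing(U→R) − bearing(U→C) = 74.00° ✓; |UR| = 4.300 ✓; ∠(UR, RL) = 82.80° ✗; |RL| = 33.30 ✓.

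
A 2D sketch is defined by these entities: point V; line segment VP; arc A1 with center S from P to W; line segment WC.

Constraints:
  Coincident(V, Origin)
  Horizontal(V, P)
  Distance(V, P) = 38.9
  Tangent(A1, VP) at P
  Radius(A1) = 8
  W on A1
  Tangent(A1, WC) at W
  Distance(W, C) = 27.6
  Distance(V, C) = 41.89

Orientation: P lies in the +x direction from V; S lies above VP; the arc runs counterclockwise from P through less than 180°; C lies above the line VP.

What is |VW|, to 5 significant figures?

46.649

V is at the origin; VP is horizontal with |VP| = 38.9 and P on the +x side, so P = (38.900, 0.0000). The tangent condition forces SP to be normal to VP, so S = P + (0, 8) = (38.900, 8.0000). Since SW ⟂ WC (tangency), |SC| = √(8.0² + 27.6²) = 28.736 regardless of where W sits on A1. So C lies on both circle(V, 41.89) and circle(S, 28.736); the above-VP intersection is C = (25.356, 33.344). W is the foot of the tangent from C: W = (44.627, 13.586).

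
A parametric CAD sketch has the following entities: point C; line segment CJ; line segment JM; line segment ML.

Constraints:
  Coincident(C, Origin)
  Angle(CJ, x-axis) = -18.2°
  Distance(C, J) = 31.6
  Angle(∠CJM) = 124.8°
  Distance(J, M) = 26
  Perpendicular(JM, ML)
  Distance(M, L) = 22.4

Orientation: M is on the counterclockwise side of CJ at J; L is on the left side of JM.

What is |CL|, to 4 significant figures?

44.18

C is at the origin; CJ runs at -18.2° with length 31.6, so J = 31.6·(cos -18.2°, sin -18.2°) = (30.02, -9.870). ∠CJM = 124.8°, so JM runs at -18.2° + (180° − 124.8°) = 37.00° from the x-axis; with |JM| = 26.0, M = J + 26.0·(cos 37.00°, sin 37.00°) = (50.78, 5.777). JM ⟂ ML; with |ML| = 22.4 on the left of JM, L = M + 22.4·(-0.6018, 0.7986) = (37.30, 23.67). Then |CL| = |L − C| = 44.18.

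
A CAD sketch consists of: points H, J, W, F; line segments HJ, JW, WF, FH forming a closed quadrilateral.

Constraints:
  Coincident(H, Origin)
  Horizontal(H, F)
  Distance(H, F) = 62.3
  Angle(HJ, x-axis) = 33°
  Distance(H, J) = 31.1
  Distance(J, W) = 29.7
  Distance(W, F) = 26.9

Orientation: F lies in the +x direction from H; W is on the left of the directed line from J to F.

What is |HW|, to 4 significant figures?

60.22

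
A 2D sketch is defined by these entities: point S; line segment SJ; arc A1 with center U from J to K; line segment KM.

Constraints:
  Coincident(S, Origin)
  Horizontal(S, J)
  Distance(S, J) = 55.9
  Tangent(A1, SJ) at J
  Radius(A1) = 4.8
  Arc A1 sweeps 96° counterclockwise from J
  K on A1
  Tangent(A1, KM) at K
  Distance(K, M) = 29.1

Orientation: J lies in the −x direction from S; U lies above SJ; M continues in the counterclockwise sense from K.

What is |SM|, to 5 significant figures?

64.084

On A1, J sits at bearing -90° from U; a 96° counterclockwise sweep puts K at bearing 6°, so K = U + 4.8·(cos 6°, sin 6°) = (-51.126, 5.3017). A1 meets KM tangentially, so UK is at right angles to KM, so KM runs along (−sin 6°, cos 6°); with |KM| = 29.1, M = (-54.168, 34.242). Then |SM| = |M − S| = 64.084.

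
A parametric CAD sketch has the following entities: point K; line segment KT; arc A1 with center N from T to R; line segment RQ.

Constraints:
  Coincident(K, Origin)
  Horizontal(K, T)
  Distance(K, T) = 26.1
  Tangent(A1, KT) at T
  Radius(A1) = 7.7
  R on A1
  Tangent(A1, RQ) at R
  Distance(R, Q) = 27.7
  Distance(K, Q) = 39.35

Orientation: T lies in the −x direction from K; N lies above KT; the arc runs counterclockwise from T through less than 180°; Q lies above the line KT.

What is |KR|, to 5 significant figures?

19.868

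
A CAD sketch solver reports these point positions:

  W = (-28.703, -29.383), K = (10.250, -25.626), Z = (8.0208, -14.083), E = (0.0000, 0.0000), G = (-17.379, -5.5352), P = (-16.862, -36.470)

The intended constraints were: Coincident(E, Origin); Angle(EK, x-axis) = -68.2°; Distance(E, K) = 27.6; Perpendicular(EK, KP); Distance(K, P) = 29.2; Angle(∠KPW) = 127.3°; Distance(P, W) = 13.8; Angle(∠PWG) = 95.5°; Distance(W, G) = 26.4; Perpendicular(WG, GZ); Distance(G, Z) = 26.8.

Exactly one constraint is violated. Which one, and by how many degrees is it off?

Perpendicular(WG, GZ) — off by 6.80°.

E = (0.00, 0.00) ✓; EK at -68.20° ✓; |EK| = 27.60 ✓; ∠(EK, KP) = 90.00° ✓; |KP| = 29.20 ✓; ∠KPW = 127.3° ✓; |PW| = 13.80 ✓; ∠PWG = 95.50° ✓; |WG| = 26.40 ✓; ∠(WG, GZ) = 83.20° ✗; |GZ| = 26.80 ✓.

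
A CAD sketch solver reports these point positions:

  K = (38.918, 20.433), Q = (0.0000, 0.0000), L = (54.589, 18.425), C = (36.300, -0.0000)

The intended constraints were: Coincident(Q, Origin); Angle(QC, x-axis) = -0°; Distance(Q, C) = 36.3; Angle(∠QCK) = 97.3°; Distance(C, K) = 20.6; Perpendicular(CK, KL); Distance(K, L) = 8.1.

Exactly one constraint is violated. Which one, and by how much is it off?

Distance(K, L) = 8.1 — off by 7.70.

Q = (0.00, 0.00) ✓; QC at -0.000° ✓; |QC| = 36.30 ✓; ∠QCK = 97.30° ✓; |CK| = 20.60 ✓; ∠(CK, KL) = 90.00° ✓; |KL| = 15.80 ✗.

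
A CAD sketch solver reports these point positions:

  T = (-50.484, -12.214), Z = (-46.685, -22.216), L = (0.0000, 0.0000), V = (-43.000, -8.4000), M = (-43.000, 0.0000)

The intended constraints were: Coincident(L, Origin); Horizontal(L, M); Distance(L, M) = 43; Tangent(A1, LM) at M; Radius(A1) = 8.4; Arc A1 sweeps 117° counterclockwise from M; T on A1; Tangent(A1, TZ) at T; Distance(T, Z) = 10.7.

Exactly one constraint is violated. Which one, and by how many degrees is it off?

Tangent(A1, TZ) at T — off by 6.21°.

L = (0.00, 0.00) ✓; L.y = 0.00, M.y = 0.00 ✓; |LM| = 43.00 ✓; ∠(VM, ML) = 90.00° ✓; |VM| = 8.400 ✓; bearing(V→T) − bearing(V→M) = 117.0° ✓; |VT| = 8.400 ✓; ∠(VT, TZ) = 96.21° ✗; |TZ| = 10.70 ✓.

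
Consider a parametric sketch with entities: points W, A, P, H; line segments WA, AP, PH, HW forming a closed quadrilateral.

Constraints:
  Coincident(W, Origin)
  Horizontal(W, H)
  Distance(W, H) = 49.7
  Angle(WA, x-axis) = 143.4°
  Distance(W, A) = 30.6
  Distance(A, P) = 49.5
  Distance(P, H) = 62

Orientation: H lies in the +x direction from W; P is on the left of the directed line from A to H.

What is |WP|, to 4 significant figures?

51.89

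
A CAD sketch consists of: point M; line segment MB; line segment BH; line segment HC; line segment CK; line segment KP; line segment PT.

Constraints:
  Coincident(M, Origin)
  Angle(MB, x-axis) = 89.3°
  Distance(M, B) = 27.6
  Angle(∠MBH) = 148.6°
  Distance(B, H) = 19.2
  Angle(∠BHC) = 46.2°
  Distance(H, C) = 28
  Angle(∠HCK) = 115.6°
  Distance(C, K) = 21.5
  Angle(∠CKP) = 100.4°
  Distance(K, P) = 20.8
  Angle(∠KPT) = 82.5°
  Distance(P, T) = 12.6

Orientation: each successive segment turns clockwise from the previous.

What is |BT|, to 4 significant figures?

6.785

M is at the origin; MB runs at 89.3° with length 27.6, so B = (0.3372, 27.60). ∠MBH = 148.6° gives BH at 57.90° from the x-axis; with |BH| = 19.2, H = (10.54, 43.86). ∠BHC = 46.2° gives HC at -75.90° from the x-axis; with |HC| = 28.0, C = (17.36, 16.71). ∠HCK = 115.6° gives CK at -140.3° from the x-axis; with |CK| = 21.5, K = (0.8192, 2.973). ∠CKP = 100.4° gives KP at 140.1° from the x-axis; with |KP| = 20.8, P = (-15.14, 16.31). ∠KPT = 82.5° gives PT at 42.60° from the x-axis; with |PT| = 12.6, T = (-5.863, 24.84). Then |BT| = |T − B| = 6.785.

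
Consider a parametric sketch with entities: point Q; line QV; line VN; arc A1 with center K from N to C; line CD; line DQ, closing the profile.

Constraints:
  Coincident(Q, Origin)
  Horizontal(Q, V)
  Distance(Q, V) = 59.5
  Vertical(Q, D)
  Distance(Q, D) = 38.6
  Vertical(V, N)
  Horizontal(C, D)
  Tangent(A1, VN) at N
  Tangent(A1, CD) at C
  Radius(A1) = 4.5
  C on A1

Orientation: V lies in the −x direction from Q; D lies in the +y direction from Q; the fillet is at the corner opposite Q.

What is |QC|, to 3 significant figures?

67.2

Q is at the origin; QV is horizontal with |QV| = 59.5 and V on the −x side, so V = (-59.5, 0.00). QD is vertical with |QD| = 38.6 and D on the +y side, so D = (0.00, 38.6). The virtual corner opposite Q is at (-59.5, 38.6). Since A1 is tangent to VN there, KN ⟂ VN and A1 meets CD tangentially, so KC is at right angles to CD, with radius 4.5, so the center K sits 4.5 in from both sides at K = (-55.0, 34.1). That places the tangent points at N = (-59.5, 34.1) on VN and C = (-55.0, 38.6) on CD. Then |QC| = |C − Q| = 67.2.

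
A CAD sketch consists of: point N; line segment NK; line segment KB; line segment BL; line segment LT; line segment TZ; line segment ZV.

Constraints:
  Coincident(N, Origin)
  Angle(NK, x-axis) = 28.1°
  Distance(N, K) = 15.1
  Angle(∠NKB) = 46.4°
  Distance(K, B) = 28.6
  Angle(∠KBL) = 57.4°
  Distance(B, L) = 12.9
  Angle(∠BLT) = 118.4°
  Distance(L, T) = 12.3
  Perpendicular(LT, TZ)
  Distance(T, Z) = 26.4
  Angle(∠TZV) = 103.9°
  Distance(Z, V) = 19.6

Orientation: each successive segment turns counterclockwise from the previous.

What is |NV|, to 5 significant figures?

36.678

N is at the origin; NK runs at 28.1° with length 15.1, so K = (13.320, 7.1123). ∠NKB = 46.4° gives KB at 161.70° from the x-axis; with |KB| = 28.6, B = (-13.833, 16.092). ∠KBL = 57.4° gives BL at -75.700° from the x-axis; with |BL| = 12.9, L = (-10.647, 3.5922). ∠BLT = 118.4° gives LT at -14.100° from the x-axis; with |LT| = 12.3, T = (1.2823, 0.59570). LT is perpendicular to TZ, so TZ runs at 75.900°; with |TZ| = 26.4, Z = (7.7137, 26.200). ∠TZV = 103.9° gives ZV at 152.00° from the x-axis; with |ZV| = 19.6, V = (-9.5921, 35.402). Then |NV| = |V − N| = 36.678.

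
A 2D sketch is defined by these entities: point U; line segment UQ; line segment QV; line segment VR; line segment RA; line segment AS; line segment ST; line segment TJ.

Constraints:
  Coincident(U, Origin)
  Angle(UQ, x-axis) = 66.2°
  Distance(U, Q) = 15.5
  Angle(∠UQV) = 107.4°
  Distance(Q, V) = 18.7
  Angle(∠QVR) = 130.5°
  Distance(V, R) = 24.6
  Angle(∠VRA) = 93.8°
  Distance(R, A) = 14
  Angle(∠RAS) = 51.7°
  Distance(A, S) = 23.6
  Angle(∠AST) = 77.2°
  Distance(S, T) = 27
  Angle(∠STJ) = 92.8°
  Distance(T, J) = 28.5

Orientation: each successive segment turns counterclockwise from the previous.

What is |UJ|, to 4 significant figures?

56.08

∠AST = 77.2° gives ST at 145.6° from the x-axis; with |ST| = 27.0, T = (-36.02, 40.28). ∠STJ = 92.8° gives TJ at -127.2° from the x-axis; with |TJ| = 28.5, J = (-53.25, 17.58). Then |UJ| = |J − U| = 56.08.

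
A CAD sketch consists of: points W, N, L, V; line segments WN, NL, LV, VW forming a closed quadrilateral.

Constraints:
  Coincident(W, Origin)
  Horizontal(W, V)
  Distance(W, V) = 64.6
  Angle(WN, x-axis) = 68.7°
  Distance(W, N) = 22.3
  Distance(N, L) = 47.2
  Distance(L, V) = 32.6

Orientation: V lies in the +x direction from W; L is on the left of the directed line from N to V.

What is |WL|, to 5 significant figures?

62.391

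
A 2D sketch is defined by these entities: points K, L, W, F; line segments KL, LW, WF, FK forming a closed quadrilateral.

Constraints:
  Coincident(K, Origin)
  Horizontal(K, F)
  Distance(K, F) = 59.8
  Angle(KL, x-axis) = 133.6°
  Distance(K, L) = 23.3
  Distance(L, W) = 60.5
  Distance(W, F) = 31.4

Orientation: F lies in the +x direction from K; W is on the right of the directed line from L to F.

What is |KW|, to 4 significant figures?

37.99

K is at the origin; K and F share the same y with |KF| = 59.8 and F in +x, so F = (59.8, 0). KL runs at 133.6° with |KL| = 23.3, so L = (-16.07, 16.87). W is determined by |LW| = 60.5 and |WF| = 31.4 together: it lies at the intersection of circle(L, 60.5) and circle(F, 31.4). With |LF| = 77.72, the foot of the radical line on LF is 56.07 from L and the perpendicular offset is √(60.5² − 56.07²) = 22.74. Taking the right-of-LF solution: W = (33.72, -17.49).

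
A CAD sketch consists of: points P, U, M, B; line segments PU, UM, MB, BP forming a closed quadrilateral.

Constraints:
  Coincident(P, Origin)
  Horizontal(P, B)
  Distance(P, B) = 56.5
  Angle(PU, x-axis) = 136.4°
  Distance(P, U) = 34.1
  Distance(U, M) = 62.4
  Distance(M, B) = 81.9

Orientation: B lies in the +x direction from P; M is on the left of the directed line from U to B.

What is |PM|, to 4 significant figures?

72.76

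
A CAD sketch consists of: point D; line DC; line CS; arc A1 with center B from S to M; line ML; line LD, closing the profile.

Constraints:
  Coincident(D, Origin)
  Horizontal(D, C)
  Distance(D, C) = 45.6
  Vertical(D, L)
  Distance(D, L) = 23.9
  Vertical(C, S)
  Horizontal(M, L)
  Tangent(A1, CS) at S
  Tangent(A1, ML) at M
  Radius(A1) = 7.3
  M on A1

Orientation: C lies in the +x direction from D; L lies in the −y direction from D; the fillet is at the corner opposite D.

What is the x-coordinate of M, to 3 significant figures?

38.3

D is at the origin; D and C share the same y with |DC| = 45.6 and C on the +x side, so C = (45.6, 0.00). D and L share the same x with |DL| = 23.9 and L on the −y side, so L = (0.00, -23.9). The virtual corner opposite D is at (45.6, -23.9). A1 meets CS tangentially, so BS is at right angles to CS and A1 meets ML tangentially, so BM is at right angles to ML, with radius 7.3, so the center B sits 7.3 in from both sides at B = (38.3, -16.6). That places the tangent points at S = (45.6, -16.6) on CS and M = (38.3, -23.9) on ML. So M.x = 38.3.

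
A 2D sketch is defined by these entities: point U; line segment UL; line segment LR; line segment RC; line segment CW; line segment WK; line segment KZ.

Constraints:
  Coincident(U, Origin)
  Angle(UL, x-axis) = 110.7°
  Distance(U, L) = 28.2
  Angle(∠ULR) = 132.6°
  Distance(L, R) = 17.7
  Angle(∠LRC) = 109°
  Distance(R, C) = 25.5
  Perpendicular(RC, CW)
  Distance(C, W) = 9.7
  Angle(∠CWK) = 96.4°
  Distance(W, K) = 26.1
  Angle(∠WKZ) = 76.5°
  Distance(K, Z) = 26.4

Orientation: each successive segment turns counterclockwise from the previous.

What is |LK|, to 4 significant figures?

6.737

U is at the origin; UL runs at 110.7° with length 28.2, so L = (-9.968, 26.38). ∠ULR = 132.6° gives LR at 158.1° from the x-axis; with |LR| = 17.7, R = (-26.39, 32.98). ∠LRC = 109.0° gives RC at -130.9° from the x-axis; with |RC| = 25.5, C = (-43.09, 13.71). RC ⟂ CW, so CW runs at -40.90°; with |CW| = 9.7, W = (-35.75, 7.356). ∠CWK = 96.4° gives WK at 42.70° from the x-axis; with |WK| = 26.1, K = (-16.57, 25.06). Then |LK| = |K − L| = 6.737.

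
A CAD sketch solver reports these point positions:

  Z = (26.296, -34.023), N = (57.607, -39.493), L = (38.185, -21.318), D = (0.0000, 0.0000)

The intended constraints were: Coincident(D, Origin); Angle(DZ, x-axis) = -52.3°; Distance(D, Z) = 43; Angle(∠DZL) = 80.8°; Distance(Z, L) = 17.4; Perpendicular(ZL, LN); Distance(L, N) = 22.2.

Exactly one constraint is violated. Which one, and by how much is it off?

Distance(L, N) = 22.2 — off by 4.40.

D = (0.00, 0.00) ✓; DZ at -52.30° ✓; |DZ| = 43.00 ✓; ∠DZL = 80.80° ✓; |ZL| = 17.40 ✓; ∠(ZL, LN) = 90.00° ✓; |LN| = 26.60 ✗.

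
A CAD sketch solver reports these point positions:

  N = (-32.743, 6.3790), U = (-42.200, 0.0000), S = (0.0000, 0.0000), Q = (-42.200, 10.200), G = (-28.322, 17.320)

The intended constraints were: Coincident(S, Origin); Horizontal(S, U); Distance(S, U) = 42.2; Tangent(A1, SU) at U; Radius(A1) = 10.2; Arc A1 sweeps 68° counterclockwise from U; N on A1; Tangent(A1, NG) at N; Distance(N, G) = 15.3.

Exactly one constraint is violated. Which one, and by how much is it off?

Distance(N, G) = 15.3 — off by 3.50.

S = (0.00, 0.00) ✓; S.y = 0.00, U.y = 0.00 ✓; |SU| = 42.20 ✓; ∠(QU, US) = 90.00° ✓; |QU| = 10.20 ✓; bearing(Q→N) − bearing(Q→U) = 68.00° ✓; |QN| = 10.20 ✓; ∠(QN, NG) = 90.00° ✓; |NG| = 11.80 ✗.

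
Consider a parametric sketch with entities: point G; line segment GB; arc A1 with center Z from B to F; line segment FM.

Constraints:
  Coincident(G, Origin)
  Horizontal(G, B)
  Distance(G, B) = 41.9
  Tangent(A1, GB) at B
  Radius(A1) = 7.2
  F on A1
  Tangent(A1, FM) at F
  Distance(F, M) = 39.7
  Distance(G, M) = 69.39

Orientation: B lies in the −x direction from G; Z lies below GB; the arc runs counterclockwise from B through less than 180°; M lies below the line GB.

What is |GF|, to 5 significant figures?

49.545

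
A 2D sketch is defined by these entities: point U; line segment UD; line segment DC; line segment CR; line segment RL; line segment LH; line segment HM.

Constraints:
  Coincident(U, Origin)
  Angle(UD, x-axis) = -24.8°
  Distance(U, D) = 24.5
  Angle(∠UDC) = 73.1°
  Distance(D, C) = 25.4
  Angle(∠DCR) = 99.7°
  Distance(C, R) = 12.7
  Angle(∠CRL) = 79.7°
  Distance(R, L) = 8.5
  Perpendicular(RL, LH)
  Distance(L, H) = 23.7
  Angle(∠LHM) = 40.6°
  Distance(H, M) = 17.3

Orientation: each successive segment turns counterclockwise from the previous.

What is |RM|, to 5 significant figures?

10.919

U is at the origin; UD runs at -24.8° with length 24.5, so D = (22.241, -10.277). ∠UDC = 73.1° gives DC at 82.100° from the x-axis; with |DC| = 25.4, C = (25.732, 14.882). ∠DCR = 99.7° gives CR at 162.40° from the x-axis; with |CR| = 12.7, R = (13.626, 18.722). ∠CRL = 79.7° gives RL at -97.300° from the x-axis; with |RL| = 8.5, L = (12.546, 10.291). The perpendicularity gives LH at right angles to RL, so LH runs at -7.3000°; with |LH| = 23.7, H = (36.054, 7.2799). ∠LHM = 40.6° gives HM at 132.10° from the x-axis; with |HM| = 17.3, M = (24.456, 20.116). Then |RM| = |M − R| = 10.919.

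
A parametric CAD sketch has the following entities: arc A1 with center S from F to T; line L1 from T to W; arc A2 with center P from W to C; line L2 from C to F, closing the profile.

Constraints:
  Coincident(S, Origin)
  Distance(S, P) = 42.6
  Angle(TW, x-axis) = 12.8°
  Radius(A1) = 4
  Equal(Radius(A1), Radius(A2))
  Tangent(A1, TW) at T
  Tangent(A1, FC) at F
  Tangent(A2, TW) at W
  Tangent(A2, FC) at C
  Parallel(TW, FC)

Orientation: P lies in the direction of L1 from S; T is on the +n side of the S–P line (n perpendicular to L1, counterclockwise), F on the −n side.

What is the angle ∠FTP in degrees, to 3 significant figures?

84.6°

The slot axis is L1's direction at 12.8°, so u = (cos 12.8°, sin 12.8°) = (0.975, 0.222) and n = (−sin 12.8°, cos 12.8°) = (-0.222, 0.975). S is at the origin and P lies 42.6 along u from S, so P = 42.6·u = (41.5, 9.44). Tangency of A1 to both parallel lines with radius 4.0 puts T and F at S ± 4.0·n: T = (-0.886, 3.90), F = (0.886, -3.90). Then cos ∠FTP = TF·TP / (|TF||TP|), giving 84.6°.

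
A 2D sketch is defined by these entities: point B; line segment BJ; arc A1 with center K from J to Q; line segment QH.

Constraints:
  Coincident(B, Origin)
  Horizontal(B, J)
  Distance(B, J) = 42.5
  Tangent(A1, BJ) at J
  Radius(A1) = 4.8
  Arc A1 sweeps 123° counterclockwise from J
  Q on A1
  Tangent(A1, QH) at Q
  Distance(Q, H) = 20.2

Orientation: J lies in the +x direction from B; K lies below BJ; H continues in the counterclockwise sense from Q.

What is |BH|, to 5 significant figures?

55.146

On A1, J sits at bearing 90° from K; a 123° counterclockwise sweep puts Q at bearing 213°, so Q = K + 4.8·(cos 213°, sin 213°) = (38.474, -7.4143). Tangency of A1 to QH means the radius KQ is perpendicular to QH, so QH runs along (−sin 213°, cos 213°); with |QH| = 20.2, H = (49.476, -24.355). Then |BH| = |H − B| = 55.146.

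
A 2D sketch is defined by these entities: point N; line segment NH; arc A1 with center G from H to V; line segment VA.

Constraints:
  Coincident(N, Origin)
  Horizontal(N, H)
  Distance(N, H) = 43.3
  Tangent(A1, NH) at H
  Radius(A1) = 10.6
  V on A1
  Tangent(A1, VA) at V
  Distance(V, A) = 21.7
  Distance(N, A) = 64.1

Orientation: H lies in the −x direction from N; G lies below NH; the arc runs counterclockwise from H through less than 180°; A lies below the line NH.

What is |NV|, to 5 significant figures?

54.682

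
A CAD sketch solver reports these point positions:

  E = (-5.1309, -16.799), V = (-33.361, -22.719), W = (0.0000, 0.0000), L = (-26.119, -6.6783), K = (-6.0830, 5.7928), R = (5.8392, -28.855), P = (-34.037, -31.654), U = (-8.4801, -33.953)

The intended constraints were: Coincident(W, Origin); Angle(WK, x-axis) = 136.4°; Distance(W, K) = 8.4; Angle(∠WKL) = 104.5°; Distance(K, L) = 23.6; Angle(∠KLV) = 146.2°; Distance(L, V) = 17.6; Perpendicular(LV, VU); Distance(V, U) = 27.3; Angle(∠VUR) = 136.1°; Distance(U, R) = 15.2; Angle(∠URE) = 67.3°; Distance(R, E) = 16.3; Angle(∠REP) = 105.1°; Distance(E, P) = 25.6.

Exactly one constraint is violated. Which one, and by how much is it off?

Distance(E, P) = 25.6 — off by 6.90.

W = (0.00, 0.00) ✓; WK at 136.4° ✓; |WK| = 8.400 ✓; ∠WKL = 104.5° ✓; |KL| = 23.60 ✓; ∠KLV = 146.2° ✓; |LV| = 17.60 ✓; ∠(LV, VU) = 90.00° ✓; |VU| = 27.30 ✓; ∠VUR = 136.1° ✓; |UR| = 15.20 ✓; ∠URE = 67.30° ✓; |RE| = 16.30 ✓; ∠REP = 105.1° ✓; |EP| = 32.50 ✗.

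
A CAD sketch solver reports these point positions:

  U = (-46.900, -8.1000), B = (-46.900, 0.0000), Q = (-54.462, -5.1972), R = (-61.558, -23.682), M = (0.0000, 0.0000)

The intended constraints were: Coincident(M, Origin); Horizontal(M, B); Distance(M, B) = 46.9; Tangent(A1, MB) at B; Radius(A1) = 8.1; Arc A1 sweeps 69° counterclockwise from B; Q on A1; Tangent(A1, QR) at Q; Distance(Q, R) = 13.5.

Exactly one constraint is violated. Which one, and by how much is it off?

Distance(Q, R) = 13.5 — off by 6.30.

M = (0.00, 0.00) ✓; M.y = 0.00, B.y = 0.00 ✓; |MB| = 46.90 ✓; ∠(UB, BM) = 90.00° ✓; |UB| = 8.100 ✓; bearing(U→Q) − bearing(U→B) = 69.00° ✓; |UQ| = 8.100 ✓; ∠(UQ, QR) = 90.00° ✓; |QR| = 19.80 ✗.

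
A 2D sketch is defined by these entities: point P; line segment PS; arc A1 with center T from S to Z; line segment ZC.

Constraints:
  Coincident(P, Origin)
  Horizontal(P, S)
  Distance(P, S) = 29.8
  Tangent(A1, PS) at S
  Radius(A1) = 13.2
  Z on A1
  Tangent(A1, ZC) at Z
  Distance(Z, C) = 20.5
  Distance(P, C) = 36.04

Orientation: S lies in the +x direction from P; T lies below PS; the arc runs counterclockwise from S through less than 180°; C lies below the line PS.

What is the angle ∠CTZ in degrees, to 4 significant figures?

57.22°

Checks: P = (0.00, 0.00) ✓; |TZ| = 13.20 ✓; ∠(TZ, ZC) = 90.00° ✓; |ZC| = 20.50 ✓; |PC| = 36.04 ✓.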